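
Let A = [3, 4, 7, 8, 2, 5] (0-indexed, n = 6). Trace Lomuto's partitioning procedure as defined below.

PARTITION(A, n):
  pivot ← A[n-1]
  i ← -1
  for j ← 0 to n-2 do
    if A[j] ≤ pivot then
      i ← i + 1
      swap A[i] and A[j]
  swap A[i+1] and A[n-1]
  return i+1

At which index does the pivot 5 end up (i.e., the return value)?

3

pivot=5, i=-1
j=0: 3≤5, i=0, swap(0,0) ⇒ [3, 4, 7, 8, 2, 5]
j=1: 4≤5, i=1, swap(1,1) ⇒ [3, 4, 7, 8, 2, 5]
j=2: 7>5, skip
j=3: 8>5, skip
j=4: 2≤5, i=2, swap(2,4) ⇒ [3, 4, 2, 8, 7, 5]
swap(3,5) ⇒ [3, 4, 2, 5, 7, 8]; return 3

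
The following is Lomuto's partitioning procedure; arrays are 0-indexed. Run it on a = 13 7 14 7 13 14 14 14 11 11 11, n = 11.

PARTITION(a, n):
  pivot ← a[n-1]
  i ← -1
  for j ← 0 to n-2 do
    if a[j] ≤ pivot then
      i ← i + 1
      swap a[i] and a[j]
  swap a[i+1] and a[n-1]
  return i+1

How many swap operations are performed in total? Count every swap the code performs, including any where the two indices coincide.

5

pivot = a[10] = 11; i = -1
j=0: a[0]=13 > 11 → no swap
j=1: a[1]=7 ≤ 11 → i=0, swap a[0],a[1] → 7 13 14 7 13 14 14 14 11 11 11
j=2: a[2]=14 > 11 → no swap
j=3: a[3]=7 ≤ 11 → i=1, swap a[1],a[3] → 7 7 14 13 13 14 14 14 11 11 11
j=4: a[4]=13 > 11 → no swap
j=5: a[5]=14 > 11 → no swap
j=6: a[6]=14 > 11 → no swap
j=7: a[7]=14 > 11 → no swap
j=8: a[8]=11 ≤ 11 → i=2, swap a[2],a[8] → 7 7 11 13 13 14 14 14 14 11 11
j=9: a[9]=11 ≤ 11 → i=3, swap a[3],a[9] → 7 7 11 11 13 14 14 14 14 13 11
final swap a[4],a[10] → 7 7 11 11 11 14 14 14 14 13 13; return 4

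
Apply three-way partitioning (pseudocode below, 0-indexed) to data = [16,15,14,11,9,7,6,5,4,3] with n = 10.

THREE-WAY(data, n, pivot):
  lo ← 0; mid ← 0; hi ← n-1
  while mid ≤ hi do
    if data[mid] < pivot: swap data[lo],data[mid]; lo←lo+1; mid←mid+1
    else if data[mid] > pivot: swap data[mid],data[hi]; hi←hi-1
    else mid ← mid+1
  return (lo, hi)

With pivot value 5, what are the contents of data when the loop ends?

lo=0 mid=0 hi=9
16>5: swap(0,9), hi=8 ⇒ [3,15,14,11,9,7,6,5,4,16]
3<5: swap(0,0), lo=1 mid=1 ⇒ [3,15,14,11,9,7,6,5,4,16]
15>5: swap(1,8), hi=7 ⇒ [3,4,14,11,9,7,6,5,15,16]
4<5: swap(1,1), lo=2 mid=2 ⇒ [3,4,14,11,9,7,6,5,15,16]
14>5: swap(2,7), hi=6 ⇒ [3,4,5,11,9,7,6,14,15,16]
5=5: mid=3
11>5: swap(3,6), hi=5 ⇒ [3,4,5,6,9,7,11,14,15,16]
6>5: swap(3,5), hi=4 ⇒ [3,4,5,7,9,6,11,14,15,16]
7>5: swap(3,4), hi=3 ⇒ [3,4,5,9,7,6,11,14,15,16]
9>5: swap(3,3), hi=2 ⇒ [3,4,5,9,7,6,11,14,15,16]
done. lo=2 hi=2; data=[3,4,5,9,7,6,11,14,15,16]

[3,4,5,9,7,6,11,14,15,16]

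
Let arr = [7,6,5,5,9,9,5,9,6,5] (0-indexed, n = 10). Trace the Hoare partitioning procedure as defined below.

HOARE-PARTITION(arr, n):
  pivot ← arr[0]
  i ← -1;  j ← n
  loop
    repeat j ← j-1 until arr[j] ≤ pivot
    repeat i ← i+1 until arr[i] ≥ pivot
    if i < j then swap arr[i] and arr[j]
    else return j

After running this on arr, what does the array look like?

[5,6,5,5,6,5,9,9,9,7]

pivot = arr[0] = 7; i = -1, j = 10
j→9 (arr[9]=5≤7), i→0 (arr[0]=7≥7); i<j, swap → [5,6,5,5,9,9,5,9,6,7]
j→8 (arr[8]=6≤7), i→4 (arr[4]=9≥7); i<j, swap → [5,6,5,5,6,9,5,9,9,7]
j→6 (arr[6]=5≤7), i→5 (arr[5]=9≥7); i<j, swap → [5,6,5,5,6,5,9,9,9,7]
j→5, i→6; i≥j, return j=5. arr = [5,6,5,5,6,5,9,9,9,7]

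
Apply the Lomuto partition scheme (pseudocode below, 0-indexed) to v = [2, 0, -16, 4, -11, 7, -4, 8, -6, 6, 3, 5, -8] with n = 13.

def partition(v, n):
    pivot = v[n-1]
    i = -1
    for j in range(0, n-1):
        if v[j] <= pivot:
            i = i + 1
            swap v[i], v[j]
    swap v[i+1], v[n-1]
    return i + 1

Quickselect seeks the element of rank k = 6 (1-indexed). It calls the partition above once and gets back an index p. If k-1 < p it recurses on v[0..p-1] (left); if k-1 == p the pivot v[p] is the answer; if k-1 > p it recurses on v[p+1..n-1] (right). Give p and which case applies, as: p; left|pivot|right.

2; right

pivot = v[12] = -8; i = -1
j=0: v[0]=2 > -8 → no swap
j=1: v[1]=0 > -8 → no swap
j=2: v[2]=-16 ≤ -8 → i=0, swap v[0],v[2] → [-16, 0, 2, 4, -11, 7, -4, 8, -6, 6, 3, 5, -8]
j=3: v[3]=4 > -8 → no swap
j=4: v[4]=-11 ≤ -8 → i=1, swap v[1],v[4] → [-16, -11, 2, 4, 0, 7, -4, 8, -6, 6, 3, 5, -8]
j=5: v[5]=7 > -8 → no swap
j=6: v[6]=-4 > -8 → no swap
j=7: v[7]=8 > -8 → no swap
j=8: v[8]=-6 > -8 → no swap
j=9: v[9]=6 > -8 → no swap
j=10: v[10]=3 > -8 → no swap
j=11: v[11]=5 > -8 → no swap
final swap v[2],v[12] → [-16, -11, -8, 4, 0, 7, -4, 8, -6, 6, 3, 5, 2]; return 2
p = 2; k-1 = 5 > 2 ⇒ right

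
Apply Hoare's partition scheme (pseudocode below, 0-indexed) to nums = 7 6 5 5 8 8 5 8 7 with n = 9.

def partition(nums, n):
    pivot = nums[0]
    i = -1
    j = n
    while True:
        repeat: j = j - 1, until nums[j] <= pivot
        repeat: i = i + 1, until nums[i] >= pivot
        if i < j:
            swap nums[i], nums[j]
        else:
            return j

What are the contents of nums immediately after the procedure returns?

7 6 5 5 5 8 8 8 7

pivot = nums[0] = 7; i = -1, j = 9
j→8 (nums[8]=7≤7), i→0 (nums[0]=7≥7); i<j, swap → 7 6 5 5 8 8 5 8 7
j→6 (nums[6]=5≤7), i→4 (nums[4]=8≥7); i<j, swap → 7 6 5 5 5 8 8 8 7
j→4, i→5; i≥j, return j=4. nums = 7 6 5 5 5 8 8 8 7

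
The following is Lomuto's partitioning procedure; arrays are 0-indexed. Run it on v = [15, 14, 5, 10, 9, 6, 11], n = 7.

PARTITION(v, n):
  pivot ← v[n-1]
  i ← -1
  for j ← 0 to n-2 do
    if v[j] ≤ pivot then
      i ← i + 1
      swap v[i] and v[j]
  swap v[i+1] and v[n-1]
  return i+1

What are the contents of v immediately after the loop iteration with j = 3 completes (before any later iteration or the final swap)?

pivot=11, i=-1
j=0: 15>11, skip
j=1: 14>11, skip
j=2: 5≤11, i=0, swap(0,2) ⇒ [5, 14, 15, 10, 9, 6, 11]
j=3: 10≤11, i=1, swap(1,3) ⇒ [5, 10, 15, 14, 9, 6, 11]
(after j=3) v = [5, 10, 15, 14, 9, 6, 11]

[5, 10, 15, 14, 9, 6, 11]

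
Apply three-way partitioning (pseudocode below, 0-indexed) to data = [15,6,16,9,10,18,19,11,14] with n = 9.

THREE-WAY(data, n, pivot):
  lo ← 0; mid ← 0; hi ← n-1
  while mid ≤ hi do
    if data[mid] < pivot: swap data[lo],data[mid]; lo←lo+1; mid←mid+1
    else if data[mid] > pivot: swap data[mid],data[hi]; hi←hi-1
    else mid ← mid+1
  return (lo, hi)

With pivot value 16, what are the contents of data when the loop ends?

[15,6,9,10,14,11,16,19,18]

pivot = 16; lo=0, mid=0, hi=8
data[mid]=15<16: swap data[0],data[0]; lo=1,mid=1 → [15,6,16,9,10,18,19,11,14]
data[mid]=6<16: swap data[1],data[1]; lo=2,mid=2 → [15,6,16,9,10,18,19,11,14]
data[mid]=16=16: mid=3
data[mid]=9<16: swap data[2],data[3]; lo=3,mid=4 → [15,6,9,16,10,18,19,11,14]
data[mid]=10<16: swap data[3],data[4]; lo=4,mid=5 → [15,6,9,10,16,18,19,11,14]
data[mid]=18>16: swap data[5],data[8]; hi=7 → [15,6,9,10,16,14,19,11,18]
data[mid]=14<16: swap data[4],data[5]; lo=5,mid=6 → [15,6,9,10,14,16,19,11,18]
data[mid]=19>16: swap data[6],data[7]; hi=6 → [15,6,9,10,14,16,11,19,18]
data[mid]=11<16: swap data[5],data[6]; lo=6,mid=7 → [15,6,9,10,14,11,16,19,18]
end: lo=6, hi=6; data = [15,6,9,10,14,11,16,19,18]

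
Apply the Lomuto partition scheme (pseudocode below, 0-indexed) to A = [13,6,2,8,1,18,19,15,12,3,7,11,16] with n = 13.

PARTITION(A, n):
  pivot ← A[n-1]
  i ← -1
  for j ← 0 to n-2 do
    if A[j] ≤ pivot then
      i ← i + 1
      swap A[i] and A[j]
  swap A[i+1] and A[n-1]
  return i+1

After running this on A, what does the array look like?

pivot = A[12] = 16; i = -1
j=0: A[0]=13 ≤ 16 → i=0, swap A[0],A[0] (no change) → [13,6,2,8,1,18,19,15,12,3,7,11,16]
j=1: A[1]=6 ≤ 16 → i=1, swap A[1],A[1] (no change) → [13,6,2,8,1,18,19,15,12,3,7,11,16]
j=2: A[2]=2 ≤ 16 → i=2, swap A[2],A[2] (no change) → [13,6,2,8,1,18,19,15,12,3,7,11,16]
j=3: A[3]=8 ≤ 16 → i=3, swap A[3],A[3] (no change) → [13,6,2,8,1,18,19,15,12,3,7,11,16]
j=4: A[4]=1 ≤ 16 → i=4, swap A[4],A[4] (no change) → [13,6,2,8,1,18,19,15,12,3,7,11,16]
j=5: A[5]=18 > 16 → no swap
j=6: A[6]=19 > 16 → no swap
j=7: A[7]=15 ≤ 16 → i=5, swap A[5],A[7] → [13,6,2,8,1,15,19,18,12,3,7,11,16]
j=8: A[8]=12 ≤ 16 → i=6, swap A[6],A[8] → [13,6,2,8,1,15,12,18,19,3,7,11,16]
j=9: A[9]=3 ≤ 16 → i=7, swap A[7],A[9] → [13,6,2,8,1,15,12,3,19,18,7,11,16]
j=10: A[10]=7 ≤ 16 → i=8, swap A[8],A[10] → [13,6,2,8,1,15,12,3,7,18,19,11,16]
j=11: A[11]=11 ≤ 16 → i=9, swap A[9],A[11] → [13,6,2,8,1,15,12,3,7,11,19,18,16]
final swap A[10],A[12] → [13,6,2,8,1,15,12,3,7,11,16,18,19]; return 10

[13,6,2,8,1,15,12,3,7,11,16,18,19]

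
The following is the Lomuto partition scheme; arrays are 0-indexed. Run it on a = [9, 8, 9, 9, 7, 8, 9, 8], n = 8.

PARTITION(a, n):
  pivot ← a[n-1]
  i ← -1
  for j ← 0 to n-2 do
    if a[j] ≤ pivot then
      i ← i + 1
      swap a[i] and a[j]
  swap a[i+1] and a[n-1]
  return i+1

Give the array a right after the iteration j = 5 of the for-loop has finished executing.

pivot = a[7] = 8; i = -1
j=0: a[0]=9 > 8 → no swap
j=1: a[1]=8 ≤ 8 → i=0, swap a[0],a[1] → [8, 9, 9, 9, 7, 8, 9, 8]
j=2: a[2]=9 > 8 → no swap
j=3: a[3]=9 > 8 → no swap
j=4: a[4]=7 ≤ 8 → i=1, swap a[1],a[4] → [8, 7, 9, 9, 9, 8, 9, 8]
j=5: a[5]=8 ≤ 8 → i=2, swap a[2],a[5] → [8, 7, 8, 9, 9, 9, 9, 8]
(after j=5) a = [8, 7, 8, 9, 9, 9, 9, 8]

[8, 7, 8, 9, 9, 9, 9, 8]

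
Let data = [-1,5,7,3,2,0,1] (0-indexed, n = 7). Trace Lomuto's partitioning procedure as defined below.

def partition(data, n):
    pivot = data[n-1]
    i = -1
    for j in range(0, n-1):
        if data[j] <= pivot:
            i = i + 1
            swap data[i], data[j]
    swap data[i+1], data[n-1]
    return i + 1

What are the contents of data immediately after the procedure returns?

pivot = data[6] = 1; i = -1
j=0: data[0]=-1 ≤ 1 → i=0, swap data[0],data[0] (no change) → [-1,5,7,3,2,0,1]
j=1: data[1]=5 > 1 → no swap
j=2: data[2]=7 > 1 → no swap
j=3: data[3]=3 > 1 → no swap
j=4: data[4]=2 > 1 → no swap
j=5: data[5]=0 ≤ 1 → i=1, swap data[1],data[5] → [-1,0,7,3,2,5,1]
final swap data[2],data[6] → [-1,0,1,3,2,5,7]; return 2

[-1,0,1,3,2,5,7]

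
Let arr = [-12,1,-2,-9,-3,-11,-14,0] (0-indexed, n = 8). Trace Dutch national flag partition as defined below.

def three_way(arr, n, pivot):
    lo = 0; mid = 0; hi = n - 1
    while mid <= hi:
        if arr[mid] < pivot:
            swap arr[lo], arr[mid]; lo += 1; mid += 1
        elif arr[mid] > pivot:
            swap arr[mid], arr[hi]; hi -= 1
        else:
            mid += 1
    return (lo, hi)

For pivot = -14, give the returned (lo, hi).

(0, 0)

pivot = -14; lo=0, mid=0, hi=7
arr[mid]=-12>-14: swap arr[0],arr[7]; hi=6 → [0,1,-2,-9,-3,-11,-14,-12]
arr[mid]=0>-14: swap arr[0],arr[6]; hi=5 → [-14,1,-2,-9,-3,-11,0,-12]
arr[mid]=-14=-14: mid=1
arr[mid]=1>-14: swap arr[1],arr[5]; hi=4 → [-14,-11,-2,-9,-3,1,0,-12]
arr[mid]=-11>-14: swap arr[1],arr[4]; hi=3 → [-14,-3,-2,-9,-11,1,0,-12]
arr[mid]=-3>-14: swap arr[1],arr[3]; hi=2 → [-14,-9,-2,-3,-11,1,0,-12]
arr[mid]=-9>-14: swap arr[1],arr[2]; hi=1 → [-14,-2,-9,-3,-11,1,0,-12]
arr[mid]=-2>-14: swap arr[1],arr[1]; hi=0 → [-14,-2,-9,-3,-11,1,0,-12]
end: lo=0, hi=0; arr = [-14,-2,-9,-3,-11,1,0,-12]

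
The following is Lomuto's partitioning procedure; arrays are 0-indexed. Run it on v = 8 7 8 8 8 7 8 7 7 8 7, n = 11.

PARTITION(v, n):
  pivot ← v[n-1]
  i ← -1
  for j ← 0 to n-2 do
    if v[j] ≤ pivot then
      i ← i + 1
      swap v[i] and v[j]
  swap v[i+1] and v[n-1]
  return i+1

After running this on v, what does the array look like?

7 7 7 7 7 8 8 8 8 8 8

pivot=7, i=-1
j=0: 8>7, skip
j=1: 7≤7, i=0, swap(0,1) ⇒ 7 8 8 8 8 7 8 7 7 8 7
j=2: 8>7, skip
j=3: 8>7, skip
j=4: 8>7, skip
j=5: 7≤7, i=1, swap(1,5) ⇒ 7 7 8 8 8 8 8 7 7 8 7
j=6: 8>7, skip
j=7: 7≤7, i=2, swap(2,7) ⇒ 7 7 7 8 8 8 8 8 7 8 7
j=8: 7≤7, i=3, swap(3,8) ⇒ 7 7 7 7 8 8 8 8 8 8 7
j=9: 8>7, skip
swap(4,10) ⇒ 7 7 7 7 7 8 8 8 8 8 8; return 4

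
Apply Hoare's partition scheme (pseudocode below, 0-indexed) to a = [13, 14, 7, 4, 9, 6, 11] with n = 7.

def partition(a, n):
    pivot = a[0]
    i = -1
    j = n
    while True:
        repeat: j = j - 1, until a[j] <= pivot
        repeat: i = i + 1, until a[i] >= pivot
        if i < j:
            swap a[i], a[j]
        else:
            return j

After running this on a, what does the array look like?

pivot = a[0] = 13; i = -1, j = 7
j→6 (a[6]=11≤13), i→0 (a[0]=13≥13); i<j, swap → [11, 14, 7, 4, 9, 6, 13]
j→5 (a[5]=6≤13), i→1 (a[1]=14≥13); i<j, swap → [11, 6, 7, 4, 9, 14, 13]
j→4, i→5; i≥j, return j=4. a = [11, 6, 7, 4, 9, 14, 13]

[11, 6, 7, 4, 9, 14, 13]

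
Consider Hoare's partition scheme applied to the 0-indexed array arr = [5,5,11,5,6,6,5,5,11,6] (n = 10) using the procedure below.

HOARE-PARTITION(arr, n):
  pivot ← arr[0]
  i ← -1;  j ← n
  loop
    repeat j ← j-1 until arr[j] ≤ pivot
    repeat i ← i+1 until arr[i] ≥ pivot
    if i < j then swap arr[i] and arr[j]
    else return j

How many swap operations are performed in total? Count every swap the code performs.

3

pivot = arr[0] = 5; i = -1, j = 10
j→7 (arr[7]=5≤5), i→0 (arr[0]=5≥5); i<j, swap → [5,5,11,5,6,6,5,5,11,6]
j→6 (arr[6]=5≤5), i→1 (arr[1]=5≥5); i<j, swap → [5,5,11,5,6,6,5,5,11,6]
j→3 (arr[3]=5≤5), i→2 (arr[2]=11≥5); i<j, swap → [5,5,5,11,6,6,5,5,11,6]
j→2, i→3; i≥j, return j=2. arr = [5,5,5,11,6,6,5,5,11,6]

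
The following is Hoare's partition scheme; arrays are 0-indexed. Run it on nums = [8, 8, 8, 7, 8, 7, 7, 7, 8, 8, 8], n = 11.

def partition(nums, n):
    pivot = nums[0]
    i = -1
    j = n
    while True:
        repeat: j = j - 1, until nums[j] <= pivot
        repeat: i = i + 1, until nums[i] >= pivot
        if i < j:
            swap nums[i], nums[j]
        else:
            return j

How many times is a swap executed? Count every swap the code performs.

4

pivot = nums[0] = 8; i = -1, j = 11
j→10 (nums[10]=8≤8), i→0 (nums[0]=8≥8); i<j, swap → [8, 8, 8, 7, 8, 7, 7, 7, 8, 8, 8]
j→9 (nums[9]=8≤8), i→1 (nums[1]=8≥8); i<j, swap → [8, 8, 8, 7, 8, 7, 7, 7, 8, 8, 8]
j→8 (nums[8]=8≤8), i→2 (nums[2]=8≥8); i<j, swap → [8, 8, 8, 7, 8, 7, 7, 7, 8, 8, 8]
j→7 (nums[7]=7≤8), i→4 (nums[4]=8≥8); i<j, swap → [8, 8, 8, 7, 7, 7, 7, 8, 8, 8, 8]
j→6, i→7; i≥j, return j=6. nums = [8, 8, 8, 7, 7, 7, 7, 8, 8, 8, 8]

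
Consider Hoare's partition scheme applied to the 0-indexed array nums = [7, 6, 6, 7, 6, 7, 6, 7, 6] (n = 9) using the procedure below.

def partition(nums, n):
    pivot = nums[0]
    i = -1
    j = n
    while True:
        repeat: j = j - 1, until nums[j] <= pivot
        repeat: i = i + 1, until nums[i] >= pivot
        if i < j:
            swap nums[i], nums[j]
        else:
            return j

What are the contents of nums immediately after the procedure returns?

pivot = nums[0] = 7; i = -1, j = 9
j→8 (nums[8]=6≤7), i→0 (nums[0]=7≥7); i<j, swap → [6, 6, 6, 7, 6, 7, 6, 7, 7]
j→7 (nums[7]=7≤7), i→3 (nums[3]=7≥7); i<j, swap → [6, 6, 6, 7, 6, 7, 6, 7, 7]
j→6 (nums[6]=6≤7), i→5 (nums[5]=7≥7); i<j, swap → [6, 6, 6, 7, 6, 6, 7, 7, 7]
j→5, i→6; i≥j, return j=5. nums = [6, 6, 6, 7, 6, 6, 7, 7, 7]

[6, 6, 6, 7, 6, 6, 7, 7, 7]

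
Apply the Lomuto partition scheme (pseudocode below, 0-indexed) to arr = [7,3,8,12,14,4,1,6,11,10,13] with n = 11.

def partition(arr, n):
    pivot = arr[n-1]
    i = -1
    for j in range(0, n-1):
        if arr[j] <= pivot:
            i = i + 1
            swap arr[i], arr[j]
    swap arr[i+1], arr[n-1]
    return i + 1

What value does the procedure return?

9

pivot = arr[10] = 13; i = -1
j=0: arr[0]=7 ≤ 13 → i=0, swap arr[0],arr[0] (no change) → [7,3,8,12,14,4,1,6,11,10,13]
j=1: arr[1]=3 ≤ 13 → i=1, swap arr[1],arr[1] (no change) → [7,3,8,12,14,4,1,6,11,10,13]
j=2: arr[2]=8 ≤ 13 → i=2, swap arr[2],arr[2] (no change) → [7,3,8,12,14,4,1,6,11,10,13]
j=3: arr[3]=12 ≤ 13 → i=3, swap arr[3],arr[3] (no change) → [7,3,8,12,14,4,1,6,11,10,13]
j=4: arr[4]=14 > 13 → no swap
j=5: arr[5]=4 ≤ 13 → i=4, swap arr[4],arr[5] → [7,3,8,12,4,14,1,6,11,10,13]
j=6: arr[6]=1 ≤ 13 → i=5, swap arr[5],arr[6] → [7,3,8,12,4,1,14,6,11,10,13]
j=7: arr[7]=6 ≤ 13 → i=6, swap arr[6],arr[7] → [7,3,8,12,4,1,6,14,11,10,13]
j=8: arr[8]=11 ≤ 13 → i=7, swap arr[7],arr[8] → [7,3,8,12,4,1,6,11,14,10,13]
j=9: arr[9]=10 ≤ 13 → i=8, swap arr[8],arr[9] → [7,3,8,12,4,1,6,11,10,14,13]
final swap arr[9],arr[10] → [7,3,8,12,4,1,6,11,10,13,14]; return 9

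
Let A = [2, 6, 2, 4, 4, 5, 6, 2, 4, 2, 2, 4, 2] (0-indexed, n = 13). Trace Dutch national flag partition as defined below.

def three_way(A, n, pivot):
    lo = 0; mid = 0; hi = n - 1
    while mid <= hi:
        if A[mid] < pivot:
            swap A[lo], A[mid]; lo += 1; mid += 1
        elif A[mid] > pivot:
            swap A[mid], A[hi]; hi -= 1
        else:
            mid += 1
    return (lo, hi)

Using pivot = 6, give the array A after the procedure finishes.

pivot = 6; lo=0, mid=0, hi=12
A[mid]=2<6: swap A[0],A[0]; lo=1,mid=1 → [2, 6, 2, 4, 4, 5, 6, 2, 4, 2, 2, 4, 2]
A[mid]=6=6: mid=2
A[mid]=2<6: swap A[1],A[2]; lo=2,mid=3 → [2, 2, 6, 4, 4, 5, 6, 2, 4, 2, 2, 4, 2]
A[mid]=4<6: swap A[2],A[3]; lo=3,mid=4 → [2, 2, 4, 6, 4, 5, 6, 2, 4, 2, 2, 4, 2]
A[mid]=4<6: swap A[3],A[4]; lo=4,mid=5 → [2, 2, 4, 4, 6, 5, 6, 2, 4, 2, 2, 4, 2]
A[mid]=5<6: swap A[4],A[5]; lo=5,mid=6 → [2, 2, 4, 4, 5, 6, 6, 2, 4, 2, 2, 4, 2]
A[mid]=6=6: mid=7
A[mid]=2<6: swap A[5],A[7]; lo=6,mid=8 → [2, 2, 4, 4, 5, 2, 6, 6, 4, 2, 2, 4, 2]
A[mid]=4<6: swap A[6],A[8]; lo=7,mid=9 → [2, 2, 4, 4, 5, 2, 4, 6, 6, 2, 2, 4, 2]
A[mid]=2<6: swap A[7],A[9]; lo=8,mid=10 → [2, 2, 4, 4, 5, 2, 4, 2, 6, 6, 2, 4, 2]
A[mid]=2<6: swap A[8],A[10]; lo=9,mid=11 → [2, 2, 4, 4, 5, 2, 4, 2, 2, 6, 6, 4, 2]
A[mid]=4<6: swap A[9],A[11]; lo=10,mid=12 → [2, 2, 4, 4, 5, 2, 4, 2, 2, 4, 6, 6, 2]
A[mid]=2<6: swap A[10],A[12]; lo=11,mid=13 → [2, 2, 4, 4, 5, 2, 4, 2, 2, 4, 2, 6, 6]
end: lo=11, hi=12; A = [2, 2, 4, 4, 5, 2, 4, 2, 2, 4, 2, 6, 6]

[2, 2, 4, 4, 5, 2, 4, 2, 2, 4, 2, 6, 6]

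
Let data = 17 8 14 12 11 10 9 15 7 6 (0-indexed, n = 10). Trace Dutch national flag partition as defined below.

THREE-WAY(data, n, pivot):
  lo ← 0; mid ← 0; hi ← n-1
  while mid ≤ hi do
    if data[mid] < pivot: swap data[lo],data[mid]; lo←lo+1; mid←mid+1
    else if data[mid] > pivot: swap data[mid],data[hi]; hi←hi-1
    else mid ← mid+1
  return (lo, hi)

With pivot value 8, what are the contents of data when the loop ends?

lo=0 mid=0 hi=9
17>8: swap(0,9), hi=8 ⇒ 6 8 14 12 11 10 9 15 7 17
6<8: swap(0,0), lo=1 mid=1 ⇒ 6 8 14 12 11 10 9 15 7 17
8=8: mid=2
14>8: swap(2,8), hi=7 ⇒ 6 8 7 12 11 10 9 15 14 17
7<8: swap(1,2), lo=2 mid=3 ⇒ 6 7 8 12 11 10 9 15 14 17
12>8: swap(3,7), hi=6 ⇒ 6 7 8 15 11 10 9 12 14 17
15>8: swap(3,6), hi=5 ⇒ 6 7 8 9 11 10 15 12 14 17
9>8: swap(3,5), hi=4 ⇒ 6 7 8 10 11 9 15 12 14 17
10>8: swap(3,4), hi=3 ⇒ 6 7 8 11 10 9 15 12 14 17
11>8: swap(3,3), hi=2 ⇒ 6 7 8 11 10 9 15 12 14 17
done. lo=2 hi=2; data=6 7 8 11 10 9 15 12 14 17

6 7 8 11 10 9 15 12 14 17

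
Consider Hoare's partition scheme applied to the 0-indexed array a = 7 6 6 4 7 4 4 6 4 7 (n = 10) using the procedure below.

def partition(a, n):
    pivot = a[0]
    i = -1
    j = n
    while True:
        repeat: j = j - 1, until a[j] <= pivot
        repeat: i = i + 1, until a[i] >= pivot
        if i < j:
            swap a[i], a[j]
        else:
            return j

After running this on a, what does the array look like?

7 6 6 4 4 4 4 6 7 7

pivot = a[0] = 7; i = -1, j = 10
j→9 (a[9]=7≤7), i→0 (a[0]=7≥7); i<j, swap → 7 6 6 4 7 4 4 6 4 7
j→8 (a[8]=4≤7), i→4 (a[4]=7≥7); i<j, swap → 7 6 6 4 4 4 4 6 7 7
j→7, i→8; i≥j, return j=7. a = 7 6 6 4 4 4 4 6 7 7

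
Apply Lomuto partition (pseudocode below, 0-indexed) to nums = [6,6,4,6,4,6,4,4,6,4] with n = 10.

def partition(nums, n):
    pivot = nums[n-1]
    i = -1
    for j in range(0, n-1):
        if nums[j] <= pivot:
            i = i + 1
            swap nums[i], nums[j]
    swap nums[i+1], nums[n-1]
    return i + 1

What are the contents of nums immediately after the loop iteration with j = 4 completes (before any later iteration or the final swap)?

pivot = nums[9] = 4; i = -1
j=0: nums[0]=6 > 4 → no swap
j=1: nums[1]=6 > 4 → no swap
j=2: nums[2]=4 ≤ 4 → i=0, swap nums[0],nums[2] → [4,6,6,6,4,6,4,4,6,4]
j=3: nums[3]=6 > 4 → no swap
j=4: nums[4]=4 ≤ 4 → i=1, swap nums[1],nums[4] → [4,4,6,6,6,6,4,4,6,4]
(after j=4) nums = [4,4,6,6,6,6,4,4,6,4]

[4,4,6,6,6,6,4,4,6,4]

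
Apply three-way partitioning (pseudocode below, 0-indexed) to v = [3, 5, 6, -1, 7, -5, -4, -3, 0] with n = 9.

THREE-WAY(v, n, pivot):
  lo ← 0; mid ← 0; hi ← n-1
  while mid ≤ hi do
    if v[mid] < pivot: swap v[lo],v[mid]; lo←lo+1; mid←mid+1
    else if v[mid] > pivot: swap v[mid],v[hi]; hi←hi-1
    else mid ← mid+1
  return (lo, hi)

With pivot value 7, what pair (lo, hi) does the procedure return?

(8, 8)

lo=0 mid=0 hi=8
3<7: swap(0,0), lo=1 mid=1 ⇒ [3, 5, 6, -1, 7, -5, -4, -3, 0]
5<7: swap(1,1), lo=2 mid=2 ⇒ [3, 5, 6, -1, 7, -5, -4, -3, 0]
6<7: swap(2,2), lo=3 mid=3 ⇒ [3, 5, 6, -1, 7, -5, -4, -3, 0]
-1<7: swap(3,3), lo=4 mid=4 ⇒ [3, 5, 6, -1, 7, -5, -4, -3, 0]
7=7: mid=5
-5<7: swap(4,5), lo=5 mid=6 ⇒ [3, 5, 6, -1, -5, 7, -4, -3, 0]
-4<7: swap(5,6), lo=6 mid=7 ⇒ [3, 5, 6, -1, -5, -4, 7, -3, 0]
-3<7: swap(6,7), lo=7 mid=8 ⇒ [3, 5, 6, -1, -5, -4, -3, 7, 0]
0<7: swap(7,8), lo=8 mid=9 ⇒ [3, 5, 6, -1, -5, -4, -3, 0, 7]
done. lo=8 hi=8; v=[3, 5, 6, -1, -5, -4, -3, 0, 7]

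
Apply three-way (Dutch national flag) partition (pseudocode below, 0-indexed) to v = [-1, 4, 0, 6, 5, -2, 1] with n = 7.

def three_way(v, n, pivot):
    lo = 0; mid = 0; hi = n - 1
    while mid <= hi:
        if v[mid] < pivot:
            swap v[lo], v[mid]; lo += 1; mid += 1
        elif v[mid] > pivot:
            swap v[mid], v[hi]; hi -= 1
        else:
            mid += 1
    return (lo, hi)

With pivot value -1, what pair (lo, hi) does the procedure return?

pivot = -1; lo=0, mid=0, hi=6
v[mid]=-1=-1: mid=1
v[mid]=4>-1: swap v[1],v[6]; hi=5 → [-1, 1, 0, 6, 5, -2, 4]
v[mid]=1>-1: swap v[1],v[5]; hi=4 → [-1, -2, 0, 6, 5, 1, 4]
v[mid]=-2<-1: swap v[0],v[1]; lo=1,mid=2 → [-2, -1, 0, 6, 5, 1, 4]
v[mid]=0>-1: swap v[2],v[4]; hi=3 → [-2, -1, 5, 6, 0, 1, 4]
v[mid]=5>-1: swap v[2],v[3]; hi=2 → [-2, -1, 6, 5, 0, 1, 4]
v[mid]=6>-1: swap v[2],v[2]; hi=1 → [-2, -1, 6, 5, 0, 1, 4]
end: lo=1, hi=1; v = [-2, -1, 6, 5, 0, 1, 4]

(1, 1)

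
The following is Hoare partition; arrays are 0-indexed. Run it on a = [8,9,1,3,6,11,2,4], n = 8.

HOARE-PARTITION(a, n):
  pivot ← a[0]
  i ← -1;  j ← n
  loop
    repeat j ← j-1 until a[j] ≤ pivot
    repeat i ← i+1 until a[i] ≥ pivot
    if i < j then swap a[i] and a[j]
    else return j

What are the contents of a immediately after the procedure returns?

[4,2,1,3,6,11,9,8]

pivot=8
j stops at 7 (4), i stops at 0 (8); swap ⇒ [4,9,1,3,6,11,2,8]
j stops at 6 (2), i stops at 1 (9); swap ⇒ [4,2,1,3,6,11,9,8]
j stops at 4, i stops at 5; i≥j ⇒ return 4. a=[4,2,1,3,6,11,9,8]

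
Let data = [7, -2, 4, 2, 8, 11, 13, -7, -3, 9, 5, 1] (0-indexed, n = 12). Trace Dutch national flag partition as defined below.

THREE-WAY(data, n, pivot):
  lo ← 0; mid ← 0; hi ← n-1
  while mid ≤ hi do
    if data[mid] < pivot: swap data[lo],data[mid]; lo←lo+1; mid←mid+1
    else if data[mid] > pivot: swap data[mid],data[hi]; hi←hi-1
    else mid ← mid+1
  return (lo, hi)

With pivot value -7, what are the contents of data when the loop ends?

pivot = -7; lo=0, mid=0, hi=11
data[mid]=7>-7: swap data[0],data[11]; hi=10 → [1, -2, 4, 2, 8, 11, 13, -7, -3, 9, 5, 7]
data[mid]=1>-7: swap data[0],data[10]; hi=9 → [5, -2, 4, 2, 8, 11, 13, -7, -3, 9, 1, 7]
data[mid]=5>-7: swap data[0],data[9]; hi=8 → [9, -2, 4, 2, 8, 11, 13, -7, -3, 5, 1, 7]
data[mid]=9>-7: swap data[0],data[8]; hi=7 → [-3, -2, 4, 2, 8, 11, 13, -7, 9, 5, 1, 7]
data[mid]=-3>-7: swap data[0],data[7]; hi=6 → [-7, -2, 4, 2, 8, 11, 13, -3, 9, 5, 1, 7]
data[mid]=-7=-7: mid=1
data[mid]=-2>-7: swap data[1],data[6]; hi=5 → [-7, 13, 4, 2, 8, 11, -2, -3, 9, 5, 1, 7]
data[mid]=13>-7: swap data[1],data[5]; hi=4 → [-7, 11, 4, 2, 8, 13, -2, -3, 9, 5, 1, 7]
data[mid]=11>-7: swap data[1],data[4]; hi=3 → [-7, 8, 4, 2, 11, 13, -2, -3, 9, 5, 1, 7]
data[mid]=8>-7: swap data[1],data[3]; hi=2 → [-7, 2, 4, 8, 11, 13, -2, -3, 9, 5, 1, 7]
data[mid]=2>-7: swap data[1],data[2]; hi=1 → [-7, 4, 2, 8, 11, 13, -2, -3, 9, 5, 1, 7]
data[mid]=4>-7: swap data[1],data[1]; hi=0 → [-7, 4, 2, 8, 11, 13, -2, -3, 9, 5, 1, 7]
end: lo=0, hi=0; data = [-7, 4, 2, 8, 11, 13, -2, -3, 9, 5, 1, 7]

[-7, 4, 2, 8, 11, 13, -2, -3, 9, 5, 1, 7]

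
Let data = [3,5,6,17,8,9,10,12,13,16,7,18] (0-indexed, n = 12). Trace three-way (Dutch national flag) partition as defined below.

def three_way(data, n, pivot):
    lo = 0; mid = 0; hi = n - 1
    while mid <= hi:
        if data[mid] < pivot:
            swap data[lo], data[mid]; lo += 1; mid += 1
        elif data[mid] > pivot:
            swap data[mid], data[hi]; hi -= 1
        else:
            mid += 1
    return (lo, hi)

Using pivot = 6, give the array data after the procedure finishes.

pivot = 6; lo=0, mid=0, hi=11
data[mid]=3<6: swap data[0],data[0]; lo=1,mid=1 → [3,5,6,17,8,9,10,12,13,16,7,18]
data[mid]=5<6: swap data[1],data[1]; lo=2,mid=2 → [3,5,6,17,8,9,10,12,13,16,7,18]
data[mid]=6=6: mid=3
data[mid]=17>6: swap data[3],data[11]; hi=10 → [3,5,6,18,8,9,10,12,13,16,7,17]
data[mid]=18>6: swap data[3],data[10]; hi=9 → [3,5,6,7,8,9,10,12,13,16,18,17]
data[mid]=7>6: swap data[3],data[9]; hi=8 → [3,5,6,16,8,9,10,12,13,7,18,17]
data[mid]=16>6: swap data[3],data[8]; hi=7 → [3,5,6,13,8,9,10,12,16,7,18,17]
data[mid]=13>6: swap data[3],data[7]; hi=6 → [3,5,6,12,8,9,10,13,16,7,18,17]
data[mid]=12>6: swap data[3],data[6]; hi=5 → [3,5,6,10,8,9,12,13,16,7,18,17]
data[mid]=10>6: swap data[3],data[5]; hi=4 → [3,5,6,9,8,10,12,13,16,7,18,17]
data[mid]=9>6: swap data[3],data[4]; hi=3 → [3,5,6,8,9,10,12,13,16,7,18,17]
data[mid]=8>6: swap data[3],data[3]; hi=2 → [3,5,6,8,9,10,12,13,16,7,18,17]
end: lo=2, hi=2; data = [3,5,6,8,9,10,12,13,16,7,18,17]

[3,5,6,8,9,10,12,13,16,7,18,17]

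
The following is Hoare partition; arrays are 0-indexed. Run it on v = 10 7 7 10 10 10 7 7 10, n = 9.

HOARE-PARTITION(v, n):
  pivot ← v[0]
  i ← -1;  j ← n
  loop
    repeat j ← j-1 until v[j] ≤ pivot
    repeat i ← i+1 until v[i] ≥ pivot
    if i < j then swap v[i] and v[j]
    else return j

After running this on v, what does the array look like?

pivot=10
j stops at 8 (10), i stops at 0 (10); swap ⇒ 10 7 7 10 10 10 7 7 10
j stops at 7 (7), i stops at 3 (10); swap ⇒ 10 7 7 7 10 10 7 10 10
j stops at 6 (7), i stops at 4 (10); swap ⇒ 10 7 7 7 7 10 10 10 10
j stops at 5, i stops at 5; i≥j ⇒ return 5. v=10 7 7 7 7 10 10 10 10

10 7 7 7 7 10 10 10 10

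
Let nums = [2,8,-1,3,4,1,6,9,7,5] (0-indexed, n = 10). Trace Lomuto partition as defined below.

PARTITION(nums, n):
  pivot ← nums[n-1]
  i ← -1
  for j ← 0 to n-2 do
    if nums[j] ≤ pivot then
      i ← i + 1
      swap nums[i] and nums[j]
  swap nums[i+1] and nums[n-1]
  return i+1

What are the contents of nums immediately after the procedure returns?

[2,-1,3,4,1,5,6,9,7,8]

pivot = nums[9] = 5; i = -1
j=0: nums[0]=2 ≤ 5 → i=0, swap nums[0],nums[0] (no change) → [2,8,-1,3,4,1,6,9,7,5]
j=1: nums[1]=8 > 5 → no swap
j=2: nums[2]=-1 ≤ 5 → i=1, swap nums[1],nums[2] → [2,-1,8,3,4,1,6,9,7,5]
j=3: nums[3]=3 ≤ 5 → i=2, swap nums[2],nums[3] → [2,-1,3,8,4,1,6,9,7,5]
j=4: nums[4]=4 ≤ 5 → i=3, swap nums[3],nums[4] → [2,-1,3,4,8,1,6,9,7,5]
j=5: nums[5]=1 ≤ 5 → i=4, swap nums[4],nums[5] → [2,-1,3,4,1,8,6,9,7,5]
j=6: nums[6]=6 > 5 → no swap
j=7: nums[7]=9 > 5 → no swap
j=8: nums[8]=7 > 5 → no swap
final swap nums[5],nums[9] → [2,-1,3,4,1,5,6,9,7,8]; return 5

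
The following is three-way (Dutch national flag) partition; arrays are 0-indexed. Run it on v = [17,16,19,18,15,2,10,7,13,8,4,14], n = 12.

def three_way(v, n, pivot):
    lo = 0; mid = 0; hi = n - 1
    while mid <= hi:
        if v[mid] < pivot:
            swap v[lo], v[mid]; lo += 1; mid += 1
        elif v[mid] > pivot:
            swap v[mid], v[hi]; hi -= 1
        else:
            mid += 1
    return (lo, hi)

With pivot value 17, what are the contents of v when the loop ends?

[16,14,4,15,2,10,7,13,8,17,18,19]

lo=0 mid=0 hi=11
17=17: mid=1
16<17: swap(0,1), lo=1 mid=2 ⇒ [16,17,19,18,15,2,10,7,13,8,4,14]
19>17: swap(2,11), hi=10 ⇒ [16,17,14,18,15,2,10,7,13,8,4,19]
14<17: swap(1,2), lo=2 mid=3 ⇒ [16,14,17,18,15,2,10,7,13,8,4,19]
18>17: swap(3,10), hi=9 ⇒ [16,14,17,4,15,2,10,7,13,8,18,19]
4<17: swap(2,3), lo=3 mid=4 ⇒ [16,14,4,17,15,2,10,7,13,8,18,19]
15<17: swap(3,4), lo=4 mid=5 ⇒ [16,14,4,15,17,2,10,7,13,8,18,19]
2<17: swap(4,5), lo=5 mid=6 ⇒ [16,14,4,15,2,17,10,7,13,8,18,19]
10<17: swap(5,6), lo=6 mid=7 ⇒ [16,14,4,15,2,10,17,7,13,8,18,19]
7<17: swap(6,7), lo=7 mid=8 ⇒ [16,14,4,15,2,10,7,17,13,8,18,19]
13<17: swap(7,8), lo=8 mid=9 ⇒ [16,14,4,15,2,10,7,13,17,8,18,19]
8<17: swap(8,9), lo=9 mid=10 ⇒ [16,14,4,15,2,10,7,13,8,17,18,19]
done. lo=9 hi=9; v=[16,14,4,15,2,10,7,13,8,17,18,19]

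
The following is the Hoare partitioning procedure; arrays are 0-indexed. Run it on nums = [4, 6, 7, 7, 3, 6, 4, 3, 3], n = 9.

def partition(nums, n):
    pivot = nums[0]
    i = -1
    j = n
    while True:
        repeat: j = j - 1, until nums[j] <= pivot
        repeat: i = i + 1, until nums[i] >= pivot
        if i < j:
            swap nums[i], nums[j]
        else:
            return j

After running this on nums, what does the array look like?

pivot = nums[0] = 4; i = -1, j = 9
j→8 (nums[8]=3≤4), i→0 (nums[0]=4≥4); i<j, swap → [3, 6, 7, 7, 3, 6, 4, 3, 4]
j→7 (nums[7]=3≤4), i→1 (nums[1]=6≥4); i<j, swap → [3, 3, 7, 7, 3, 6, 4, 6, 4]
j→6 (nums[6]=4≤4), i→2 (nums[2]=7≥4); i<j, swap → [3, 3, 4, 7, 3, 6, 7, 6, 4]
j→4 (nums[4]=3≤4), i→3 (nums[3]=7≥4); i<j, swap → [3, 3, 4, 3, 7, 6, 7, 6, 4]
j→3, i→4; i≥j, return j=3. nums = [3, 3, 4, 3, 7, 6, 7, 6, 4]

[3, 3, 4, 3, 7, 6, 7, 6, 4]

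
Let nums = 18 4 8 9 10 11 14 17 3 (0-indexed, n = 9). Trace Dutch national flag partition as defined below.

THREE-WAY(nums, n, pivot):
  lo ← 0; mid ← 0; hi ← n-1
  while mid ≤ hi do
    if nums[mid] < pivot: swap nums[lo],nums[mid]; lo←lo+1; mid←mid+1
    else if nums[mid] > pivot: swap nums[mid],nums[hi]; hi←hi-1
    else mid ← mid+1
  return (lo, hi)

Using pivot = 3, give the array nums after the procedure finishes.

lo=0 mid=0 hi=8
18>3: swap(0,8), hi=7 ⇒ 3 4 8 9 10 11 14 17 18
3=3: mid=1
4>3: swap(1,7), hi=6 ⇒ 3 17 8 9 10 11 14 4 18
17>3: swap(1,6), hi=5 ⇒ 3 14 8 9 10 11 17 4 18
14>3: swap(1,5), hi=4 ⇒ 3 11 8 9 10 14 17 4 18
11>3: swap(1,4), hi=3 ⇒ 3 10 8 9 11 14 17 4 18
10>3: swap(1,3), hi=2 ⇒ 3 9 8 10 11 14 17 4 18
9>3: swap(1,2), hi=1 ⇒ 3 8 9 10 11 14 17 4 18
8>3: swap(1,1), hi=0 ⇒ 3 8 9 10 11 14 17 4 18
done. lo=0 hi=0; nums=3 8 9 10 11 14 17 4 18

3 8 9 10 11 14 17 4 18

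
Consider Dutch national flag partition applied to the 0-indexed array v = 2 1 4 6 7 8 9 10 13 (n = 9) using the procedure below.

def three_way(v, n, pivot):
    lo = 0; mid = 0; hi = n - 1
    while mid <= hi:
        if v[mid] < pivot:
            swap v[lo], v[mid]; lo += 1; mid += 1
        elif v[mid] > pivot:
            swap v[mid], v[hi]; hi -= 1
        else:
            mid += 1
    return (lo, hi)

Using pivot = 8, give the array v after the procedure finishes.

2 1 4 6 7 8 10 13 9

pivot = 8; lo=0, mid=0, hi=8
v[mid]=2<8: swap v[0],v[0]; lo=1,mid=1 → 2 1 4 6 7 8 9 10 13
v[mid]=1<8: swap v[1],v[1]; lo=2,mid=2 → 2 1 4 6 7 8 9 10 13
v[mid]=4<8: swap v[2],v[2]; lo=3,mid=3 → 2 1 4 6 7 8 9 10 13
v[mid]=6<8: swap v[3],v[3]; lo=4,mid=4 → 2 1 4 6 7 8 9 10 13
v[mid]=7<8: swap v[4],v[4]; lo=5,mid=5 → 2 1 4 6 7 8 9 10 13
v[mid]=8=8: mid=6
v[mid]=9>8: swap v[6],v[8]; hi=7 → 2 1 4 6 7 8 13 10 9
v[mid]=13>8: swap v[6],v[7]; hi=6 → 2 1 4 6 7 8 10 13 9
v[mid]=10>8: swap v[6],v[6]; hi=5 → 2 1 4 6 7 8 10 13 9
end: lo=5, hi=5; v = 2 1 4 6 7 8 10 13 9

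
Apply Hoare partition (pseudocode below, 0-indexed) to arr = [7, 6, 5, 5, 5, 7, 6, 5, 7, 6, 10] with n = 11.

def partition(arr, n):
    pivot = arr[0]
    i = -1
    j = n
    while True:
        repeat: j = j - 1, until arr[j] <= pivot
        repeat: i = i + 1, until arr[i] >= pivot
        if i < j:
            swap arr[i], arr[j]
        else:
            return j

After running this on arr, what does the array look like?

pivot = arr[0] = 7; i = -1, j = 11
j→9 (arr[9]=6≤7), i→0 (arr[0]=7≥7); i<j, swap → [6, 6, 5, 5, 5, 7, 6, 5, 7, 7, 10]
j→8 (arr[8]=7≤7), i→5 (arr[5]=7≥7); i<j, swap → [6, 6, 5, 5, 5, 7, 6, 5, 7, 7, 10]
j→7, i→8; i≥j, return j=7. arr = [6, 6, 5, 5, 5, 7, 6, 5, 7, 7, 10]

[6, 6, 5, 5, 5, 7, 6, 5, 7, 7, 10]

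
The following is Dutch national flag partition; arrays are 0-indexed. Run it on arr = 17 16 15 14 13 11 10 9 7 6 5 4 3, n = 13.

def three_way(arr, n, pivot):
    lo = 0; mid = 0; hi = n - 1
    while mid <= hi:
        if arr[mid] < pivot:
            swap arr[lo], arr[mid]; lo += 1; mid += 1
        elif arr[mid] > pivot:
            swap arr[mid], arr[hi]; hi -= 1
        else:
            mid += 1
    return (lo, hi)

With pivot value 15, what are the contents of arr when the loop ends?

lo=0 mid=0 hi=12
17>15: swap(0,12), hi=11 ⇒ 3 16 15 14 13 11 10 9 7 6 5 4 17
3<15: swap(0,0), lo=1 mid=1 ⇒ 3 16 15 14 13 11 10 9 7 6 5 4 17
16>15: swap(1,11), hi=10 ⇒ 3 4 15 14 13 11 10 9 7 6 5 16 17
4<15: swap(1,1), lo=2 mid=2 ⇒ 3 4 15 14 13 11 10 9 7 6 5 16 17
15=15: mid=3
14<15: swap(2,3), lo=3 mid=4 ⇒ 3 4 14 15 13 11 10 9 7 6 5 16 17
13<15: swap(3,4), lo=4 mid=5 ⇒ 3 4 14 13 15 11 10 9 7 6 5 16 17
11<15: swap(4,5), lo=5 mid=6 ⇒ 3 4 14 13 11 15 10 9 7 6 5 16 17
10<15: swap(5,6), lo=6 mid=7 ⇒ 3 4 14 13 11 10 15 9 7 6 5 16 17
9<15: swap(6,7), lo=7 mid=8 ⇒ 3 4 14 13 11 10 9 15 7 6 5 16 17
7<15: swap(7,8), lo=8 mid=9 ⇒ 3 4 14 13 11 10 9 7 15 6 5 16 17
6<15: swap(8,9), lo=9 mid=10 ⇒ 3 4 14 13 11 10 9 7 6 15 5 16 17
5<15: swap(9,10), lo=10 mid=11 ⇒ 3 4 14 13 11 10 9 7 6 5 15 16 17
done. lo=10 hi=10; arr=3 4 14 13 11 10 9 7 6 5 15 16 17

3 4 14 13 11 10 9 7 6 5 15 16 17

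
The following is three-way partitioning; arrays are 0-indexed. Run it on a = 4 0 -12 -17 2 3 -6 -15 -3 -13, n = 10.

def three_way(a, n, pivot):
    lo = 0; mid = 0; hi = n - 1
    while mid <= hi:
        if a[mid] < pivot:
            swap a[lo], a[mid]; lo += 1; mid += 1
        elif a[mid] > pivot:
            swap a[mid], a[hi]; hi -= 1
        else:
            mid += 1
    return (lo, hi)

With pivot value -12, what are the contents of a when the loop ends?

-13 -15 -17 -12 3 -6 2 -3 0 4

lo=0 mid=0 hi=9
4>-12: swap(0,9), hi=8 ⇒ -13 0 -12 -17 2 3 -6 -15 -3 4
-13<-12: swap(0,0), lo=1 mid=1 ⇒ -13 0 -12 -17 2 3 -6 -15 -3 4
0>-12: swap(1,8), hi=7 ⇒ -13 -3 -12 -17 2 3 -6 -15 0 4
-3>-12: swap(1,7), hi=6 ⇒ -13 -15 -12 -17 2 3 -6 -3 0 4
-15<-12: swap(1,1), lo=2 mid=2 ⇒ -13 -15 -12 -17 2 3 -6 -3 0 4
-12=-12: mid=3
-17<-12: swap(2,3), lo=3 mid=4 ⇒ -13 -15 -17 -12 2 3 -6 -3 0 4
2>-12: swap(4,6), hi=5 ⇒ -13 -15 -17 -12 -6 3 2 -3 0 4
-6>-12: swap(4,5), hi=4 ⇒ -13 -15 -17 -12 3 -6 2 -3 0 4
3>-12: swap(4,4), hi=3 ⇒ -13 -15 -17 -12 3 -6 2 -3 0 4
done. lo=3 hi=3; a=-13 -15 -17 -12 3 -6 2 -3 0 4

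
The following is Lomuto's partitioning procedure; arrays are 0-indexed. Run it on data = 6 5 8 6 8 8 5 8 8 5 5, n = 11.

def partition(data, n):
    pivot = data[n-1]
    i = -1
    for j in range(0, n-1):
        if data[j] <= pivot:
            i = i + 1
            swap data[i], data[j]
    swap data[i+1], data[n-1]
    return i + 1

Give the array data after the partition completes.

pivot = data[10] = 5; i = -1
j=0: data[0]=6 > 5 → no swap
j=1: data[1]=5 ≤ 5 → i=0, swap data[0],data[1] → 5 6 8 6 8 8 5 8 8 5 5
j=2: data[2]=8 > 5 → no swap
j=3: data[3]=6 > 5 → no swap
j=4: data[4]=8 > 5 → no swap
j=5: data[5]=8 > 5 → no swap
j=6: data[6]=5 ≤ 5 → i=1, swap data[1],data[6] → 5 5 8 6 8 8 6 8 8 5 5
j=7: data[7]=8 > 5 → no swap
j=8: data[8]=8 > 5 → no swap
j=9: data[9]=5 ≤ 5 → i=2, swap data[2],data[9] → 5 5 5 6 8 8 6 8 8 8 5
final swap data[3],data[10] → 5 5 5 5 8 8 6 8 8 8 6; return 3

5 5 5 5 8 8 6 8 8 8 6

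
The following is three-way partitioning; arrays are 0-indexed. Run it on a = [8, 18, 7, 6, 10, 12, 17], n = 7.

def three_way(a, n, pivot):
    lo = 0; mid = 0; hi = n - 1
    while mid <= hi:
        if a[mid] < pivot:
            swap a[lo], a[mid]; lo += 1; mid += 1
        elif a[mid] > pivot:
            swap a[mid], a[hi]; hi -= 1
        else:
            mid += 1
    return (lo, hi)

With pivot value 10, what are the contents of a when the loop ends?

[8, 7, 6, 10, 12, 17, 18]

pivot = 10; lo=0, mid=0, hi=6
a[mid]=8<10: swap a[0],a[0]; lo=1,mid=1 → [8, 18, 7, 6, 10, 12, 17]
a[mid]=18>10: swap a[1],a[6]; hi=5 → [8, 17, 7, 6, 10, 12, 18]
a[mid]=17>10: swap a[1],a[5]; hi=4 → [8, 12, 7, 6, 10, 17, 18]
a[mid]=12>10: swap a[1],a[4]; hi=3 → [8, 10, 7, 6, 12, 17, 18]
a[mid]=10=10: mid=2
a[mid]=7<10: swap a[1],a[2]; lo=2,mid=3 → [8, 7, 10, 6, 12, 17, 18]
a[mid]=6<10: swap a[2],a[3]; lo=3,mid=4 → [8, 7, 6, 10, 12, 17, 18]
end: lo=3, hi=3; a = [8, 7, 6, 10, 12, 17, 18]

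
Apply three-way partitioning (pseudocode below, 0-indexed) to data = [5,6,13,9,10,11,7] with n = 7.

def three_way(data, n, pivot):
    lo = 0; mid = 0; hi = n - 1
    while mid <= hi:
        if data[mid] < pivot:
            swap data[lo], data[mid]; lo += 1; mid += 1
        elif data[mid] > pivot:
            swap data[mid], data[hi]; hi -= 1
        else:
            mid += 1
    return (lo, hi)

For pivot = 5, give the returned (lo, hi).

pivot = 5; lo=0, mid=0, hi=6
data[mid]=5=5: mid=1
data[mid]=6>5: swap data[1],data[6]; hi=5 → [5,7,13,9,10,11,6]
data[mid]=7>5: swap data[1],data[5]; hi=4 → [5,11,13,9,10,7,6]
data[mid]=11>5: swap data[1],data[4]; hi=3 → [5,10,13,9,11,7,6]
data[mid]=10>5: swap data[1],data[3]; hi=2 → [5,9,13,10,11,7,6]
data[mid]=9>5: swap data[1],data[2]; hi=1 → [5,13,9,10,11,7,6]
data[mid]=13>5: swap data[1],data[1]; hi=0 → [5,13,9,10,11,7,6]
end: lo=0, hi=0; data = [5,13,9,10,11,7,6]

(0, 0)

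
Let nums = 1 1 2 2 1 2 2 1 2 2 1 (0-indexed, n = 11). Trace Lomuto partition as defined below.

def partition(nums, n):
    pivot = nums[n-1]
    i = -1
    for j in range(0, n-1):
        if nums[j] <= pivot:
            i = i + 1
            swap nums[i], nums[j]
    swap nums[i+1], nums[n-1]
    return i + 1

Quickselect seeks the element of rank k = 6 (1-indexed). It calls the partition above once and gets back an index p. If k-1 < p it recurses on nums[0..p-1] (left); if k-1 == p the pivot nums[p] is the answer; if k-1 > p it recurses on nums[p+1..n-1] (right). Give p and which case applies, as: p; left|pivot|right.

pivot = nums[10] = 1; i = -1
j=0: nums[0]=1 ≤ 1 → i=0, swap nums[0],nums[0] (no change) → 1 1 2 2 1 2 2 1 2 2 1
j=1: nums[1]=1 ≤ 1 → i=1, swap nums[1],nums[1] (no change) → 1 1 2 2 1 2 2 1 2 2 1
j=2: nums[2]=2 > 1 → no swap
j=3: nums[3]=2 > 1 → no swap
j=4: nums[4]=1 ≤ 1 → i=2, swap nums[2],nums[4] → 1 1 1 2 2 2 2 1 2 2 1
j=5: nums[5]=2 > 1 → no swap
j=6: nums[6]=2 > 1 → no swap
j=7: nums[7]=1 ≤ 1 → i=3, swap nums[3],nums[7] → 1 1 1 1 2 2 2 2 2 2 1
j=8: nums[8]=2 > 1 → no swap
j=9: nums[9]=2 > 1 → no swap
final swap nums[4],nums[10] → 1 1 1 1 1 2 2 2 2 2 2; return 4
p = 4; k-1 = 5 > 4 ⇒ right

4; right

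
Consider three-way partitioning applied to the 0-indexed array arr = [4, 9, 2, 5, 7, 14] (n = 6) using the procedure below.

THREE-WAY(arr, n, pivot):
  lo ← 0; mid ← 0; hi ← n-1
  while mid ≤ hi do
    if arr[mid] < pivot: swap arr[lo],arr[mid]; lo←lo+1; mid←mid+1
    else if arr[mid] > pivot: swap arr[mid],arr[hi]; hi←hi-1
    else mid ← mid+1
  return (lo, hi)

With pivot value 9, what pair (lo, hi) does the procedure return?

(4, 4)

pivot = 9; lo=0, mid=0, hi=5
arr[mid]=4<9: swap arr[0],arr[0]; lo=1,mid=1 → [4, 9, 2, 5, 7, 14]
arr[mid]=9=9: mid=2
arr[mid]=2<9: swap arr[1],arr[2]; lo=2,mid=3 → [4, 2, 9, 5, 7, 14]
arr[mid]=5<9: swap arr[2],arr[3]; lo=3,mid=4 → [4, 2, 5, 9, 7, 14]
arr[mid]=7<9: swap arr[3],arr[4]; lo=4,mid=5 → [4, 2, 5, 7, 9, 14]
arr[mid]=14>9: swap arr[5],arr[5]; hi=4 → [4, 2, 5, 7, 9, 14]
end: lo=4, hi=4; arr = [4, 2, 5, 7, 9, 14]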